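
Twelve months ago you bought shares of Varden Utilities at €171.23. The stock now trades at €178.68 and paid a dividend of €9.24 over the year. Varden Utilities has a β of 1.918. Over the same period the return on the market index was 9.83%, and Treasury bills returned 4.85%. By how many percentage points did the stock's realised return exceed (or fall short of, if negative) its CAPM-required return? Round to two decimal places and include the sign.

Realised HPR = (P1 + D1 − P0) / P0 = (178.68 + 9.24 − 171.23) / 171.23 = 16.69 / 171.23 = 9.7471%
MRP = 9.83% − 4.85% = 4.98%
CAPM required = R_f + β·MRP = 4.85% + 1.918 × 4.98% = 14.40164%
α = realised − required = 9.7471% − 14.40164% = -4.65%

-4.65%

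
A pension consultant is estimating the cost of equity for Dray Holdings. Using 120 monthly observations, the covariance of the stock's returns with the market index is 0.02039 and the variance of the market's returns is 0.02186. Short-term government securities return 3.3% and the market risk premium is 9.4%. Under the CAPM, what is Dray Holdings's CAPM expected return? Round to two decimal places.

β = Cov(R_i, R_m) / Var(R_m) = 0.02039 / 0.02186 = 0.9328
E(R) = R_f + β × MRP = 3.3% + 0.9328 × 9.4% = 12.07%

12.07%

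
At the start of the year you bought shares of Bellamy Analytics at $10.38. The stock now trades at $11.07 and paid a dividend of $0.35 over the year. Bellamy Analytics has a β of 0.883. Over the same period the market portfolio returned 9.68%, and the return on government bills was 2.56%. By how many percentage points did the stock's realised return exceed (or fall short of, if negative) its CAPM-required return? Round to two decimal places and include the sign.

+1.17%

Realised HPR = (P1 + D1 − P0) / P0 = (11.07 + 0.35 − 10.38) / 10.38 = 1.04 / 10.38 = 10.0193%
MRP = 9.68% − 2.56% = 7.12%
CAPM required = R_f + β·MRP = 2.56% + 0.883 × 7.12% = 8.84696%
α = realised − required = 10.0193% − 8.84696% = +1.17%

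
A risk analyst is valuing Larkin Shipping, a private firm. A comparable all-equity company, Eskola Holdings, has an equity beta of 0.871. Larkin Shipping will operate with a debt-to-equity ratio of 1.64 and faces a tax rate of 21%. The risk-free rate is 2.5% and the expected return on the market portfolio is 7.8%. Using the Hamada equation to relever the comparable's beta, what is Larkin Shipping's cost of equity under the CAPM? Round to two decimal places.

β_L = β_U × [1 + (1 − t)(D/E)] = 0.871 × [1 + (1 − 0.21) × 1.64]
    = 0.871 × [1 + 0.79 × 1.64] = 0.871 × 2.2956 = 1.9995
MRP = 7.8% − 2.5% = 5.30%
E(R) = R_f + β_L × MRP = 2.5% + 1.9995 × 5.3% = 13.10%

13.10%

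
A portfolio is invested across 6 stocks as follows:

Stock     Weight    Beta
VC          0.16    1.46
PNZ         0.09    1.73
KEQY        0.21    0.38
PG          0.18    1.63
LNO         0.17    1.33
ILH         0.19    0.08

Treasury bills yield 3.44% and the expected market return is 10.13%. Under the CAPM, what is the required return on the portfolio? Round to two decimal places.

10.16%

β_P = Σ w_i β_i = 0.16×1.46 + 0.09×1.73 + 0.21×0.38 + 0.18×1.63 + 0.17×1.33 + 0.19×0.08 = 1.0038
MRP = 10.13% − 3.44% = 6.69%
E(R_P) = R_f + β_P × MRP = 3.44% + 1.0038 × 6.69% = 10.16%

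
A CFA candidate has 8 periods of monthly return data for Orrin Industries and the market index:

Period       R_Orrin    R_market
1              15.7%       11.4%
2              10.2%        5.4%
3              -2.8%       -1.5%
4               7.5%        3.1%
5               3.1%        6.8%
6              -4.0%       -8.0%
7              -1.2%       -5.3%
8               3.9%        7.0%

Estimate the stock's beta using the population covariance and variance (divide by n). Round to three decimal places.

Mean R_i = (15.7 + 10.2 − 2.8 + 7.5 + 3.1 − 4.0 − 1.2 + 3.9) / 8 = 4.0500%
Mean R_m = (11.4 + 5.4 − 1.5 + 3.1 + 6.8 − 8.0 − 5.3 + 7.0) / 8 = 2.3625%
Σ(R_i − R̄_i)(R_m − R̄_m) = 271.7050  ⇒  Cov = 271.7050 / 8 = 33.9631
Σ(R_m − R̄_m)² = 313.6588  ⇒  Var(R_m) = 313.6588 / 8 = 39.2074
β = Cov / Var(R_m) = 33.9631 / 39.2074 = 0.8662

0.866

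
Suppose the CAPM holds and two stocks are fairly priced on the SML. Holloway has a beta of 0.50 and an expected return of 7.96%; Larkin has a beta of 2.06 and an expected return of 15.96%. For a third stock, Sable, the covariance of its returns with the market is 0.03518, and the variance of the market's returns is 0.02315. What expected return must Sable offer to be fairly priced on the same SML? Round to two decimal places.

MRP = (15.96% − 7.96%) / (2.06 − 0.50) = 5.1282%
R_f = 7.96% − 0.50 × 5.1282% = 5.3959%
β_Sable = Cov / Var(R_m) = 0.03518 / 0.02315 = 1.5197
E(R_Sable) = R_f + β × MRP = 5.3959% + 1.5197 × 5.1282% = 13.19%

13.19%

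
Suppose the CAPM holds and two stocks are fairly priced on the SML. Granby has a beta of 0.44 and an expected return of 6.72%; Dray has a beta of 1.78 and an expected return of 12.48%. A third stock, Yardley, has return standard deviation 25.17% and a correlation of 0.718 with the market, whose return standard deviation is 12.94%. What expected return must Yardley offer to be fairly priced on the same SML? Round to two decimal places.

10.83%

MRP = (12.48% − 6.72%) / (1.78 − 0.44) = 4.2985%
R_f = 6.72% − 0.44 × 4.2985% = 4.8287%
β_Yardley = ρ·σ_i/σ_m = 0.718 × 25.17 / 12.94 = 1.3966
E(R_Yardley) = R_f + β × MRP = 4.8287% + 1.3966 × 4.2985% = 10.83%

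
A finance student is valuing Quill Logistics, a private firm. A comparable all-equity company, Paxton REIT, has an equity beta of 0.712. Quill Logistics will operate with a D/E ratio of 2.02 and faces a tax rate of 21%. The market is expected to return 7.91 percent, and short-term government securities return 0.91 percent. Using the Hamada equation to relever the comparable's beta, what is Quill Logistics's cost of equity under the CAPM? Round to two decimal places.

β_L = β_U × [1 + (1 − t)(D/E)] = 0.712 × [1 + (1 − 0.21) × 2.02]
    = 0.712 × [1 + 0.79 × 2.02] = 0.712 × 2.5958 = 1.8482
MRP = 7.91% − 0.91% = 7.00%
E(R) = R_f + β_L × MRP = 0.91% + 1.8482 × 7.00% = 13.85%

13.85%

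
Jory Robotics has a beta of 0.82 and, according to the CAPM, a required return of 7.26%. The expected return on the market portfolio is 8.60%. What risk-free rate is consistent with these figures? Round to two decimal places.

1.16%

E(R) = R_f + β(E(R_m) − R_f) = R_f(1 − β) + β·E(R_m)
7.26% = R_f × (1 − 0.82) + 0.82 × 8.60%
7.26% = R_f × 0.18 + 7.0520%
R_f = (7.26% − 7.0520%) / 0.18 = 1.16%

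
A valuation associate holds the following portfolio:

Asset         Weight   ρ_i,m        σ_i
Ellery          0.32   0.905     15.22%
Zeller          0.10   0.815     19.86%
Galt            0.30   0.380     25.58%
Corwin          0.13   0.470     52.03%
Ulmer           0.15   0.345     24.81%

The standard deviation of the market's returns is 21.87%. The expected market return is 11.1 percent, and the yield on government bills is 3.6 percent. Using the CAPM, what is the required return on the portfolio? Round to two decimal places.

β_Ellery = 0.905 × 15.22% / 21.87% = 0.6298
β_Zeller = 0.815 × 19.86% / 21.87% = 0.7401
β_Galt = 0.380 × 25.58% / 21.87% = 0.4445
β_Corwin = 0.470 × 52.03% / 21.87% = 1.1182
β_Ulmer = 0.345 × 24.81% / 21.87% = 0.3914
β_P = Σ w_i β_i = 0.32×0.6298 + 0.10×0.7401 + 0.30×0.4445 + 0.13×1.1182 + 0.15×0.3914 = 0.6130
MRP = 11.1% − 3.6% = 7.50%
E(R_P) = R_f + β_P × MRP = 3.6% + 0.6130 × 7.5% = 8.20%

8.20%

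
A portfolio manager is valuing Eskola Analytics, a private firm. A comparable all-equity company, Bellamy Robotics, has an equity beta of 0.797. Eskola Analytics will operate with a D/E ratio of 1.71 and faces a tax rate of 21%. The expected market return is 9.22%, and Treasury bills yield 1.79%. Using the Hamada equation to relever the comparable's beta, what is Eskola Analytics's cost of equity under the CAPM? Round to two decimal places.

15.71%

β_L = β_U × [1 + (1 − t)(D/E)] = 0.797 × [1 + (1 − 0.21) × 1.71]
    = 0.797 × [1 + 0.79 × 1.71] = 0.797 × 2.3509 = 1.8737
MRP = 9.22% − 1.79% = 7.43%
E(R) = R_f + β_L × MRP = 1.79% + 1.8737 × 7.43% = 15.71%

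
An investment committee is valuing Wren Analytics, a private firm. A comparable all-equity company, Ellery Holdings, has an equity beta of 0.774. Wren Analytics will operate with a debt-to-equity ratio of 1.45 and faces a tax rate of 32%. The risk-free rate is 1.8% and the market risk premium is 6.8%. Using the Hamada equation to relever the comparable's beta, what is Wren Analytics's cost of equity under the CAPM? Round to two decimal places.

12.25%

β_L = β_U × [1 + (1 − t)(D/E)] = 0.774 × [1 + (1 − 0.32) × 1.45]
    = 0.774 × [1 + 0.68 × 1.45] = 0.774 × 1.9860 = 1.5372
E(R) = R_f + β_L × MRP = 1.8% + 1.5372 × 6.8% = 12.25%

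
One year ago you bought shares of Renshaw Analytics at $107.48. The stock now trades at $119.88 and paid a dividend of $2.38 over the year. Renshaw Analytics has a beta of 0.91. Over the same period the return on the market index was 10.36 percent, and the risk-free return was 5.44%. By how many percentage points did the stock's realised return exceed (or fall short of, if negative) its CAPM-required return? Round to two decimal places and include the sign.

+3.83%

Realised HPR = (P1 + D1 − P0) / P0 = (119.88 + 2.38 − 107.48) / 107.48 = 14.78 / 107.48 = 13.7514%
MRP = 10.36% − 5.44% = 4.92%
CAPM required = R_f + β·MRP = 5.44% + 0.91 × 4.92% = 9.9172%
α = realised − required = 13.7514% − 9.9172% = +3.83%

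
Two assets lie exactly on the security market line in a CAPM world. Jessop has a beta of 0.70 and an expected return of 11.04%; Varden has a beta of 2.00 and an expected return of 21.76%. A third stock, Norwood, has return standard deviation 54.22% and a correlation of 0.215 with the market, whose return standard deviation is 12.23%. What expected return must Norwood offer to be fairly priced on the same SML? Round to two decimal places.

MRP = (21.76% − 11.04%) / (2.00 − 0.70) = 8.2462%
R_f = 11.04% − 0.70 × 8.2462% = 5.2677%
β_Norwood = ρ·σ_i/σ_m = 0.215 × 54.22 / 12.23 = 0.9532
E(R_Norwood) = R_f + β × MRP = 5.2677% + 0.9532 × 8.2462% = 13.13%

13.13%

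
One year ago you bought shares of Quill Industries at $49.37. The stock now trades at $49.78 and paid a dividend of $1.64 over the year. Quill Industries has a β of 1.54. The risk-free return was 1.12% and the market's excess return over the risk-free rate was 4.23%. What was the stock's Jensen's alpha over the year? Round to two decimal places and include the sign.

Realised HPR = (P1 + D1 − P0) / P0 = (49.78 + 1.64 − 49.37) / 49.37 = 2.05 / 49.37 = 4.1523%
CAPM required = R_f + β·MRP = 1.12% + 1.54 × 4.23% = 7.6342%
α = realised − required = 4.1523% − 7.6342% = -3.48%

-3.48%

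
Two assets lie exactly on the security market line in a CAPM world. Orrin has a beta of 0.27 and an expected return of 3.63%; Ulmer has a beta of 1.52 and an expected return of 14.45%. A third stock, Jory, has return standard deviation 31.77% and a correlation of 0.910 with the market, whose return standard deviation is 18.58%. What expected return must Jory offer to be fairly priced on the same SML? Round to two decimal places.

14.76%

MRP = (14.45% − 3.63%) / (1.52 − 0.27) = 8.6560%
R_f = 3.63% − 0.27 × 8.6560% = 1.2929%
β_Jory = ρ·σ_i/σ_m = 0.910 × 31.77 / 18.58 = 1.5560
E(R_Jory) = R_f + β × MRP = 1.2929% + 1.5560 × 8.6560% = 14.76%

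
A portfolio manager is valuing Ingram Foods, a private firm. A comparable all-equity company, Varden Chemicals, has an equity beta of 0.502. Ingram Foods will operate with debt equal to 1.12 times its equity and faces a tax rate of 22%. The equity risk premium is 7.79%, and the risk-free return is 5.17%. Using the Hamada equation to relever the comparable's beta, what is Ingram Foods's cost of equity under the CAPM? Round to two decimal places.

12.50%

β_L = β_U × [1 + (1 − t)(D/E)] = 0.502 × [1 + (1 − 0.22) × 1.12]
    = 0.502 × [1 + 0.78 × 1.12] = 0.502 × 1.8736 = 0.9405
E(R) = R_f + β_L × MRP = 5.17% + 0.9405 × 7.79% = 12.50%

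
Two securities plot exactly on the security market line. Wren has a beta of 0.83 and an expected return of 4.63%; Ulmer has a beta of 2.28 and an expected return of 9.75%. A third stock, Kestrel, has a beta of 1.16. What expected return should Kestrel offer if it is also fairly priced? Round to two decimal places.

5.80%

MRP (SML slope) = (9.75% − 4.63%) / (2.28 − 0.83) = 5.12% / 1.45 = 3.5310%
R_f (intercept) = 4.63% − 0.83 × 3.5310% = 1.6993%
E(R_Kestrel) = R_f + β × MRP = 1.6993% + 1.16 × 3.5310% = 5.80%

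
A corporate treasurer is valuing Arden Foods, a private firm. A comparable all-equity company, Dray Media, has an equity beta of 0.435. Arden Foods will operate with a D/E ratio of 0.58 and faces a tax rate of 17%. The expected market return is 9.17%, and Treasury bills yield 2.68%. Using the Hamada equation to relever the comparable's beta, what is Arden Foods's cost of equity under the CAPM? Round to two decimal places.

β_L = β_U × [1 + (1 − t)(D/E)] = 0.435 × [1 + (1 − 0.17) × 0.58]
    = 0.435 × [1 + 0.83 × 0.58] = 0.435 × 1.4814 = 0.6444
MRP = 9.17% − 2.68% = 6.49%
E(R) = R_f + β_L × MRP = 2.68% + 0.6444 × 6.49% = 6.86%

6.86%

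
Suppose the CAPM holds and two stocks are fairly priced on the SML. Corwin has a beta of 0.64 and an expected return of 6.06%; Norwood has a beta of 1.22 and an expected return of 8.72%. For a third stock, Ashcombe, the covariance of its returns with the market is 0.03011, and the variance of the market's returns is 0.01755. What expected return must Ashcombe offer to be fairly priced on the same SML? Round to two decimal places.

MRP = (8.72% − 6.06%) / (1.22 − 0.64) = 4.5862%
R_f = 6.06% − 0.64 × 4.5862% = 3.1248%
β_Ashcombe = Cov / Var(R_m) = 0.03011 / 0.01755 = 1.7157
E(R_Ashcombe) = R_f + β × MRP = 3.1248% + 1.7157 × 4.5862% = 10.99%

10.99%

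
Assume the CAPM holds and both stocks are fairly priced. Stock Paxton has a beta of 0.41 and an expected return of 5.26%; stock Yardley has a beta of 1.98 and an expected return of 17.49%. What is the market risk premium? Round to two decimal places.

7.79%

Both satisfy E(R) = R_f + β·MRP, so the slope of the SML is
MRP = (17.49% − 5.26%) / (1.98 − 0.41) = 12.23% / 1.57 = 7.7898%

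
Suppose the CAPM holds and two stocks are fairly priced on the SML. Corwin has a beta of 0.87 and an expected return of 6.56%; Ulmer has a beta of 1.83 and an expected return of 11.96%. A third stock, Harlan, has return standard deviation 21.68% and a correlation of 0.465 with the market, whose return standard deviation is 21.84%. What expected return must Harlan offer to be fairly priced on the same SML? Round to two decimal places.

4.26%

MRP = (11.96% − 6.56%) / (1.83 − 0.87) = 5.6250%
R_f = 6.56% − 0.87 × 5.6250% = 1.6663%
β_Harlan = ρ·σ_i/σ_m = 0.465 × 21.68 / 21.84 = 0.4616
E(R_Harlan) = R_f + β × MRP = 1.6663% + 0.4616 × 5.6250% = 4.26%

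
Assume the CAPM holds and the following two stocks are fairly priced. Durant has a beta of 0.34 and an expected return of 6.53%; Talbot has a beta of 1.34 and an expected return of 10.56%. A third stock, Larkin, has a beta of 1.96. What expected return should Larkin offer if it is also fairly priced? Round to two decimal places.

MRP (SML slope) = (10.56% − 6.53%) / (1.34 − 0.34) = 4.03% / 1.00 = 4.0300%
R_f (intercept) = 6.53% − 0.34 × 4.0300% = 5.1598%
E(R_Larkin) = R_f + β × MRP = 5.1598% + 1.96 × 4.0300% = 13.06%

13.06%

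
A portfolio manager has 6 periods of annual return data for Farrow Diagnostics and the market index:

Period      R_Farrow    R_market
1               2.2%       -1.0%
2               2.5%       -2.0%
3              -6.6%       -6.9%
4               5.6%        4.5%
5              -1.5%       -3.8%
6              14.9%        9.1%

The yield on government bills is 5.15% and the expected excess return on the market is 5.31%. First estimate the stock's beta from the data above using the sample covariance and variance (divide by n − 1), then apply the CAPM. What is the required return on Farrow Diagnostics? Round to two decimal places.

11.55%

Mean R_i = (2.2 + 2.5 − 6.6 + 5.6 − 1.5 + 14.9) / 6 = 2.8500%
Mean R_m = (-1.0 − 2.0 − 6.9 + 4.5 − 3.8 + 9.1) / 6 = -0.0167%
Σ(R_i − R̄_i)(R_m − R̄_m) = 205.1150  ⇒  Cov = 205.1150 / 5 = 41.0230
Σ(R_m − R̄_m)² = 170.1083  ⇒  Var(R_m) = 170.1083 / 5 = 34.0217
β = Cov / Var(R_m) = 41.0230 / 34.0217 = 1.2058
E(R) = R_f + β × MRP = 5.15% + 1.2058 × 5.31% = 11.55%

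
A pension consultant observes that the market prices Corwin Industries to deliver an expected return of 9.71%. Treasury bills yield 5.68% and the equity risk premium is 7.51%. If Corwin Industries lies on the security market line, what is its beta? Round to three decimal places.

β = (E(R) − R_f) / MRP = (9.71% − 5.68%) / 7.51% = 4.03% / 7.51% = 0.537

0.537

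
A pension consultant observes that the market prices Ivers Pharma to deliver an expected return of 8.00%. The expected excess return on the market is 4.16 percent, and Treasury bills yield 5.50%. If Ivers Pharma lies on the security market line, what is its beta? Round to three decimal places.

β = (E(R) − R_f) / MRP = (8.00% − 5.50%) / 4.16% = 2.50% / 4.16% = 0.601

0.601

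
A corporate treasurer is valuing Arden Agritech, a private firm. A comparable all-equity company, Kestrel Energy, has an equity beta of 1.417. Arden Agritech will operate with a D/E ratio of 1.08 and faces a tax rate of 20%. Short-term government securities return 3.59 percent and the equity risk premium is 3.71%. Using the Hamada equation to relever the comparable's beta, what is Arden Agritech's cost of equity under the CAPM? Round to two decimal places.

β_L = β_U × [1 + (1 − t)(D/E)] = 1.417 × [1 + (1 − 0.20) × 1.08]
    = 1.417 × [1 + 0.80 × 1.08] = 1.417 × 1.8640 = 2.6413
E(R) = R_f + β_L × MRP = 3.59% + 2.6413 × 3.71% = 13.39%

13.39%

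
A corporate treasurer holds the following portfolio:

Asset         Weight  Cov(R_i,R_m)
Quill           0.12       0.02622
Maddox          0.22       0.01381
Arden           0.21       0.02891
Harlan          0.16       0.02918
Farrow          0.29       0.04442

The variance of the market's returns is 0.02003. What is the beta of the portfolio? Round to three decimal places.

1.488

β_Quill = 0.02622 / 0.02003 = 1.3090
β_Maddox = 0.01381 / 0.02003 = 0.6895
β_Arden = 0.02891 / 0.02003 = 1.4433
β_Harlan = 0.02918 / 0.02003 = 1.4568
β_Farrow = 0.04442 / 0.02003 = 2.2177
β_P = Σ w_i β_i = 0.12×1.3090 + 0.22×0.6895 + 0.21×1.4433 + 0.16×1.4568 + 0.29×2.2177 = 1.4881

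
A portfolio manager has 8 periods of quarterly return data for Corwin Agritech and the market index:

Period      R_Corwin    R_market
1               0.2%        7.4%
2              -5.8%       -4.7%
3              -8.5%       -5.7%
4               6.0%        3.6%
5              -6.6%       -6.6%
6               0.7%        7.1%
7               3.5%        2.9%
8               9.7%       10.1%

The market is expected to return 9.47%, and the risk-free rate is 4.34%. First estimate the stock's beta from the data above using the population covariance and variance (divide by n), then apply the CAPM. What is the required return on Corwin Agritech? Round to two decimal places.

Mean R_i = (0.2 − 5.8 − 8.5 + 6.0 − 6.6 + 0.7 + 3.5 + 9.7) / 8 = -0.1000%
Mean R_m = (7.4 − 4.7 − 5.7 + 3.6 − 6.6 + 7.1 + 2.9 + 10.1) / 8 = 1.7625%
Σ(R_i − R̄_i)(R_m − R̄_m) = 256.8500  ⇒  Cov = 256.8500 / 8 = 32.1063
Σ(R_m − R̄_m)² = 301.8388  ⇒  Var(R_m) = 301.8388 / 8 = 37.7299
β = Cov / Var(R_m) = 32.1063 / 37.7299 = 0.8510
MRP = 9.47% − 4.34% = 5.13%
E(R) = R_f + β × MRP = 4.34% + 0.8510 × 5.13% = 8.71%

8.71%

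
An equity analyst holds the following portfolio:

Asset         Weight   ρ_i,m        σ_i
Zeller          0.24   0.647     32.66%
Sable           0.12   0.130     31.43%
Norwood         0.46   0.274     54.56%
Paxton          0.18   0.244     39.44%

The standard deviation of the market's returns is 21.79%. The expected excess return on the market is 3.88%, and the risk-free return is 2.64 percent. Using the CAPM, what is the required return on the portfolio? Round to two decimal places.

5.16%

β_Zeller = 0.647 × 32.66% / 21.79% = 0.9698
β_Sable = 0.130 × 31.43% / 21.79% = 0.1875
β_Norwood = 0.274 × 54.56% / 21.79% = 0.6861
β_Paxton = 0.244 × 39.44% / 21.79% = 0.4416
β_P = Σ w_i β_i = 0.24×0.9698 + 0.12×0.1875 + 0.46×0.6861 + 0.18×0.4416 = 0.6503
E(R_P) = R_f + β_P × MRP = 2.64% + 0.6503 × 3.88% = 5.16%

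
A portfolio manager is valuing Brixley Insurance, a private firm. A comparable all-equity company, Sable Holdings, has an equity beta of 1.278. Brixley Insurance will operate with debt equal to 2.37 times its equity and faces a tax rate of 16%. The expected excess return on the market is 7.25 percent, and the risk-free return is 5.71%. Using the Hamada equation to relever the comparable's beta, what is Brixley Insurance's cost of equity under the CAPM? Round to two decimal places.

33.42%

β_L = β_U × [1 + (1 − t)(D/E)] = 1.278 × [1 + (1 − 0.16) × 2.37]
    = 1.278 × [1 + 0.84 × 2.37] = 1.278 × 2.9908 = 3.8222
E(R) = R_f + β_L × MRP = 5.71% + 3.8222 × 7.25% = 33.42%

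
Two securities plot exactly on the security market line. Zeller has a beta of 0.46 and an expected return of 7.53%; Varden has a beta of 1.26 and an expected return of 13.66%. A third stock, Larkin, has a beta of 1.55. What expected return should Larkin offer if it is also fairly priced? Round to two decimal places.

MRP (SML slope) = (13.66% − 7.53%) / (1.26 − 0.46) = 6.13% / 0.80 = 7.6625%
R_f (intercept) = 7.53% − 0.46 × 7.6625% = 4.0053%
E(R_Larkin) = R_f + β × MRP = 4.0053% + 1.55 × 7.6625% = 15.88%

15.88%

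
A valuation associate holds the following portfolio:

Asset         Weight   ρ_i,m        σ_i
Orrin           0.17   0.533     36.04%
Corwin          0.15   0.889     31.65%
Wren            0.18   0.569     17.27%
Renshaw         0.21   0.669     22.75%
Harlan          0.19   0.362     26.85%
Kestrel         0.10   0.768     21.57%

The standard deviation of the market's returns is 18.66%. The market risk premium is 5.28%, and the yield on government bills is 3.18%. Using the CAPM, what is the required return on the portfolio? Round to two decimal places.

7.69%

β_Orrin = 0.533 × 36.04% / 18.66% = 1.0294
β_Corwin = 0.889 × 31.65% / 18.66% = 1.5079
β_Wren = 0.569 × 17.27% / 18.66% = 0.5266
β_Renshaw = 0.669 × 22.75% / 18.66% = 0.8156
β_Harlan = 0.362 × 26.85% / 18.66% = 0.5209
β_Kestrel = 0.768 × 21.57% / 18.66% = 0.8878
β_P = Σ w_i β_i = 0.17×1.0294 + 0.15×1.5079 + 0.18×0.5266 + 0.21×0.8156 + 0.19×0.5209 + 0.10×0.8878 = 0.8550
E(R_P) = R_f + β_P × MRP = 3.18% + 0.8550 × 5.28% = 7.69%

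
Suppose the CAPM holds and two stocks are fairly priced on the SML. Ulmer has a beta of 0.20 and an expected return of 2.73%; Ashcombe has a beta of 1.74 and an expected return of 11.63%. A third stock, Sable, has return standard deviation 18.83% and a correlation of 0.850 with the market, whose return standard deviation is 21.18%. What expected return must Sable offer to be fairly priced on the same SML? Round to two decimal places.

MRP = (11.63% − 2.73%) / (1.74 − 0.20) = 5.7792%
R_f = 2.73% − 0.20 × 5.7792% = 1.5742%
β_Sable = ρ·σ_i/σ_m = 0.850 × 18.83 / 21.18 = 0.7557
E(R_Sable) = R_f + β × MRP = 1.5742% + 0.7557 × 5.7792% = 5.94%

5.94%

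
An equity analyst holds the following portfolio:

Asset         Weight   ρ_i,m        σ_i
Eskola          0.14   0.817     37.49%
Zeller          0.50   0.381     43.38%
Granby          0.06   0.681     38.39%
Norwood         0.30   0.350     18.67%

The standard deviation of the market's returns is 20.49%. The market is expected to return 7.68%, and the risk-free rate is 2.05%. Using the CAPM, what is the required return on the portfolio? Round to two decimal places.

6.47%

β_Eskola = 0.817 × 37.49% / 20.49% = 1.4948
β_Zeller = 0.381 × 43.38% / 20.49% = 0.8066
β_Granby = 0.681 × 38.39% / 20.49% = 1.2759
β_Norwood = 0.350 × 18.67% / 20.49% = 0.3189
β_P = Σ w_i β_i = 0.14×1.4948 + 0.50×0.8066 + 0.06×1.2759 + 0.30×0.3189 = 0.7848
MRP = 7.68% − 2.05% = 5.63%
E(R_P) = R_f + β_P × MRP = 2.05% + 0.7848 × 5.63% = 6.47%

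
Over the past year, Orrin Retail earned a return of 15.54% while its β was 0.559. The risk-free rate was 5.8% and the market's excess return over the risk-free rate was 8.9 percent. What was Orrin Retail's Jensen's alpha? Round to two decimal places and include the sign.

CAPM benchmark = R_f + β(R_m − R_f) = 5.8% + 0.559 × 8.9% = 10.7751%
α = actual − benchmark = 15.54% − 10.7751% = +4.76%

+4.76%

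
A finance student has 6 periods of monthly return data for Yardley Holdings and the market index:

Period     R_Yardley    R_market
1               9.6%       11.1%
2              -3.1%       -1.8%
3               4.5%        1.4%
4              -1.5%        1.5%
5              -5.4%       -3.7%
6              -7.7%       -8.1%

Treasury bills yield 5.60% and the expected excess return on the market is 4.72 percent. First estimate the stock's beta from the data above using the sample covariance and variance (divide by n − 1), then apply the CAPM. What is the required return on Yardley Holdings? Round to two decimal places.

10.07%

Mean R_i = (9.6 − 3.1 + 4.5 − 1.5 − 5.4 − 7.7) / 6 = -0.6000%
Mean R_m = (11.1 − 1.8 + 1.4 + 1.5 − 3.7 − 8.1) / 6 = 0.0667%
Σ(R_i − R̄_i)(R_m − R̄_m) = 198.7800  ⇒  Cov = 198.7800 / 5 = 39.7560
Σ(R_m − R̄_m)² = 209.9333  ⇒  Var(R_m) = 209.9333 / 5 = 41.9867
β = Cov / Var(R_m) = 39.7560 / 41.9867 = 0.9469
E(R) = R_f + β × MRP = 5.60% + 0.9469 × 4.72% = 10.07%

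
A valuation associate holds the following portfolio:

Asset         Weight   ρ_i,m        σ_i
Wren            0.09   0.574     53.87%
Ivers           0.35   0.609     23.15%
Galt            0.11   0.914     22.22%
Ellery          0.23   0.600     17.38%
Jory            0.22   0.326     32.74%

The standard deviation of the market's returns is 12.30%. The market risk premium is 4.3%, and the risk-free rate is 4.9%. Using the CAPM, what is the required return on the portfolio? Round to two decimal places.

β_Wren = 0.574 × 53.87% / 12.30% = 2.5139
β_Ivers = 0.609 × 23.15% / 12.30% = 1.1462
β_Galt = 0.914 × 22.22% / 12.30% = 1.6511
β_Ellery = 0.600 × 17.38% / 12.30% = 0.8478
β_Jory = 0.326 × 32.74% / 12.30% = 0.8677
β_P = Σ w_i β_i = 0.09×2.5139 + 0.35×1.1462 + 0.11×1.6511 + 0.23×0.8478 + 0.22×0.8677 = 1.1949
E(R_P) = R_f + β_P × MRP = 4.9% + 1.1949 × 4.3% = 10.04%

10.04%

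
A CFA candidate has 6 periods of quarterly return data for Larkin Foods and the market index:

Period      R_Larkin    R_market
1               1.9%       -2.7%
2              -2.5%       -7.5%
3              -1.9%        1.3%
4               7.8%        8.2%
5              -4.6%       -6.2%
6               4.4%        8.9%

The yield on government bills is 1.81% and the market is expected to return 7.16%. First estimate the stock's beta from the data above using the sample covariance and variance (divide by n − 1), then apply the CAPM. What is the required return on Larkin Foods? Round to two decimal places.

4.84%

Mean R_i = (1.9 − 2.5 − 1.9 + 7.8 − 4.6 + 4.4) / 6 = 0.8500%
Mean R_m = (-2.7 − 7.5 + 1.3 + 8.2 − 6.2 + 8.9) / 6 = 0.3333%
Σ(R_i − R̄_i)(R_m − R̄_m) = 141.0900  ⇒  Cov = 141.0900 / 5 = 28.2180
Σ(R_m − R̄_m)² = 249.4533  ⇒  Var(R_m) = 249.4533 / 5 = 49.8907
β = Cov / Var(R_m) = 28.2180 / 49.8907 = 0.5656
MRP = 7.16% − 1.81% = 5.35%
E(R) = R_f + β × MRP = 1.81% + 0.5656 × 5.35% = 4.84%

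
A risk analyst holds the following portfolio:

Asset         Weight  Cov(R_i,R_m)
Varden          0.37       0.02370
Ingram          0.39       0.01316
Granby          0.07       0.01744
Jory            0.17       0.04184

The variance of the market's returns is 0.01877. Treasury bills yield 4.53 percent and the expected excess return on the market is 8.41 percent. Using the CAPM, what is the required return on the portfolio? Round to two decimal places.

β_Varden = 0.02370 / 0.01877 = 1.2627
β_Ingram = 0.01316 / 0.01877 = 0.7011
β_Granby = 0.01744 / 0.01877 = 0.9291
β_Jory = 0.04184 / 0.01877 = 2.2291
β_P = Σ w_i β_i = 0.37×1.2627 + 0.39×0.7011 + 0.07×0.9291 + 0.17×2.2291 = 1.1846
E(R_P) = R_f + β_P × MRP = 4.53% + 1.1846 × 8.41% = 14.49%

14.49%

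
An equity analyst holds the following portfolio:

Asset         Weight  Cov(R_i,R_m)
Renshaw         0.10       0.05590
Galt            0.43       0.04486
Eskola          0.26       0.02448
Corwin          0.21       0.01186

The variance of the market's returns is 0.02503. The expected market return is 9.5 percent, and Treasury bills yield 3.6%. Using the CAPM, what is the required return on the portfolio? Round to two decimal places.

β_Renshaw = 0.05590 / 0.02503 = 2.2333
β_Galt = 0.04486 / 0.02503 = 1.7922
β_Eskola = 0.02448 / 0.02503 = 0.9780
β_Corwin = 0.01186 / 0.02503 = 0.4738
β_P = Σ w_i β_i = 0.10×2.2333 + 0.43×1.7922 + 0.26×0.9780 + 0.21×0.4738 = 1.3478
MRP = 9.5% − 3.6% = 5.90%
E(R_P) = R_f + β_P × MRP = 3.6% + 1.3478 × 5.9% = 11.55%

11.55%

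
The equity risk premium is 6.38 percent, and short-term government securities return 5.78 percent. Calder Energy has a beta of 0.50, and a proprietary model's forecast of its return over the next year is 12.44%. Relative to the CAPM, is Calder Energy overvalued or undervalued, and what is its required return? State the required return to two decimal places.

Required return = R_f + β·MRP = 5.78% + 0.50 × 6.38% = 8.97%
Forecast 12.44% > required 8.97% → the stock plots above the SML → undervalued.

Undervalued; required return 8.97%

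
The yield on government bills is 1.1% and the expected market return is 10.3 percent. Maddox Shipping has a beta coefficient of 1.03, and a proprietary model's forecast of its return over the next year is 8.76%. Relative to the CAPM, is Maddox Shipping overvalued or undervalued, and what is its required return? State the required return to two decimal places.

Overvalued; required return 10.58%

MRP = 10.3% − 1.1% = 9.20%
Required return = R_f + β·MRP = 1.1% + 1.03 × 9.2% = 10.58%
Forecast 8.76% < required 10.58% → the stock plots below the SML → overvalued.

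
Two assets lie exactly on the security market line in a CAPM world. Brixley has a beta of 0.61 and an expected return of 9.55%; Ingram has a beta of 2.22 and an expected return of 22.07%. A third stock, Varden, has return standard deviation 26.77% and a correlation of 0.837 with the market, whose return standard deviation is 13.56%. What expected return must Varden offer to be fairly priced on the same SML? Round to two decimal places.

MRP = (22.07% − 9.55%) / (2.22 − 0.61) = 7.7764%
R_f = 9.55% − 0.61 × 7.7764% = 4.8064%
β_Varden = ρ·σ_i/σ_m = 0.837 × 26.77 / 13.56 = 1.6524
E(R_Varden) = R_f + β × MRP = 4.8064% + 1.6524 × 7.7764% = 17.66%

17.66%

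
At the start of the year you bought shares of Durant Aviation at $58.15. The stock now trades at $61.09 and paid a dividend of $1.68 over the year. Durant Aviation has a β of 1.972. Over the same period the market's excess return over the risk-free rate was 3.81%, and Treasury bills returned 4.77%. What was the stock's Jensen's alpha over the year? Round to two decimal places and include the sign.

-4.34%

Realised HPR = (P1 + D1 − P0) / P0 = (61.09 + 1.68 − 58.15) / 58.15 = 4.62 / 58.15 = 7.9450%
CAPM required = R_f + β·MRP = 4.77% + 1.972 × 3.81% = 12.28332%
α = realised − required = 7.9450% − 12.28332% = -4.34%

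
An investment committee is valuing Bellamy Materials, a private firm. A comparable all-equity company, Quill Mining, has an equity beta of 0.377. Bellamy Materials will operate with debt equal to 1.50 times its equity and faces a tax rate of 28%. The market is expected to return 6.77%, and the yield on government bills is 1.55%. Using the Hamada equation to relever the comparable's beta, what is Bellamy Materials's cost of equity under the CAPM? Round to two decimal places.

5.64%

β_L = β_U × [1 + (1 − t)(D/E)] = 0.377 × [1 + (1 − 0.28) × 1.50]
    = 0.377 × [1 + 0.72 × 1.50] = 0.377 × 2.0800 = 0.7842
MRP = 6.77% − 1.55% = 5.22%
E(R) = R_f + β_L × MRP = 1.55% + 0.7842 × 5.22% = 5.64%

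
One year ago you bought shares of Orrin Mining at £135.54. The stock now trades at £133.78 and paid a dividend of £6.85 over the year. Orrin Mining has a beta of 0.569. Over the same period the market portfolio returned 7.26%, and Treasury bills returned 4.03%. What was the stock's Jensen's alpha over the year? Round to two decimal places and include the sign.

-2.11%

Realised HPR = (P1 + D1 − P0) / P0 = (133.78 + 6.85 − 135.54) / 135.54 = 5.09 / 135.54 = 3.7553%
MRP = 7.26% − 4.03% = 3.23%
CAPM required = R_f + β·MRP = 4.03% + 0.569 × 3.23% = 5.86787%
α = realised − required = 3.7553% − 5.86787% = -2.11%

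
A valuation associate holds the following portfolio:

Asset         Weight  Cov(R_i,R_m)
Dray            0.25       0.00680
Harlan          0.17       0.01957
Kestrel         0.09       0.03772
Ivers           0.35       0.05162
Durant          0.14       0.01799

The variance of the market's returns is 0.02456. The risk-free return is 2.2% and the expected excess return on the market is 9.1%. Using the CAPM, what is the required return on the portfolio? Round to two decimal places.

12.95%

β_Dray = 0.00680 / 0.02456 = 0.2769
β_Harlan = 0.01957 / 0.02456 = 0.7968
β_Kestrel = 0.03772 / 0.02456 = 1.5358
β_Ivers = 0.05162 / 0.02456 = 2.1018
β_Durant = 0.01799 / 0.02456 = 0.7325
β_P = Σ w_i β_i = 0.25×0.2769 + 0.17×0.7968 + 0.09×1.5358 + 0.35×2.1018 + 0.14×0.7325 = 1.1811
E(R_P) = R_f + β_P × MRP = 2.2% + 1.1811 × 9.1% = 12.95%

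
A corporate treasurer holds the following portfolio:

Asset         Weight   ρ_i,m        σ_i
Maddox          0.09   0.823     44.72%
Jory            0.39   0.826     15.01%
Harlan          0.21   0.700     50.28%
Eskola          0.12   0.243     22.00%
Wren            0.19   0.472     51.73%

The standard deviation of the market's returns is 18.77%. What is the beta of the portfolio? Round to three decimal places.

β_Maddox = 0.823 × 44.72% / 18.77% = 1.9608
β_Jory = 0.826 × 15.01% / 18.77% = 0.6605
β_Harlan = 0.700 × 50.28% / 18.77% = 1.8751
β_Eskola = 0.243 × 22.00% / 18.77% = 0.2848
β_Wren = 0.472 × 51.73% / 18.77% = 1.3008
β_P = Σ w_i β_i = 0.09×1.9608 + 0.39×0.6605 + 0.21×1.8751 + 0.12×0.2848 + 0.19×1.3008 = 1.1092

1.109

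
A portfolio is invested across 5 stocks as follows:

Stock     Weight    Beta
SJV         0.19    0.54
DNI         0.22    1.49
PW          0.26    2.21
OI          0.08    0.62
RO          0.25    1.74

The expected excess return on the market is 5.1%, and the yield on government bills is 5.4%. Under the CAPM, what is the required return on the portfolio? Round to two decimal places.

13.00%

β_P = Σ w_i β_i = 0.19×0.54 + 0.22×1.49 + 0.26×2.21 + 0.08×0.62 + 0.25×1.74 = 1.4896
E(R_P) = R_f + β_P × MRP = 5.4% + 1.4896 × 5.1% = 13.00%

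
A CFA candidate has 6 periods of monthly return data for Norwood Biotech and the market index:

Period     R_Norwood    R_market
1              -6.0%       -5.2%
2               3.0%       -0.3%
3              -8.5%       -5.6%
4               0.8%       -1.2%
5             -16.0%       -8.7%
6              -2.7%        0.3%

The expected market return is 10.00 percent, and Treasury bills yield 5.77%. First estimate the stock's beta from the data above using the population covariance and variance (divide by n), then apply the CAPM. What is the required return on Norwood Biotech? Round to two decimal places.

Mean R_i = (-6.0 + 3.0 − 8.5 + 0.8 − 16.0 − 2.7) / 6 = -4.9000%
Mean R_m = (-5.2 − 0.3 − 5.6 − 1.2 − 8.7 + 0.3) / 6 = -3.4500%
Σ(R_i − R̄_i)(R_m − R̄_m) = 113.9000  ⇒  Cov = 113.9000 / 6 = 18.9833
Σ(R_m − R̄_m)² = 64.2950  ⇒  Var(R_m) = 64.2950 / 6 = 10.7158
β = Cov / Var(R_m) = 18.9833 / 10.7158 = 1.7715
MRP = 10.00% − 5.77% = 4.23%
E(R) = R_f + β × MRP = 5.77% + 1.7715 × 4.23% = 13.26%

13.26%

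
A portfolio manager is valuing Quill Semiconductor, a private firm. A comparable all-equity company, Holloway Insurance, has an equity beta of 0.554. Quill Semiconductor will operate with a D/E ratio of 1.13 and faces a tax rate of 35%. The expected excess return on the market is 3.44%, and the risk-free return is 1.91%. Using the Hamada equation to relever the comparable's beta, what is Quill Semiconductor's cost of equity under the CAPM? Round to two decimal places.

5.22%

β_L = β_U × [1 + (1 − t)(D/E)] = 0.554 × [1 + (1 − 0.35) × 1.13]
    = 0.554 × [1 + 0.65 × 1.13] = 0.554 × 1.7345 = 0.9609
E(R) = R_f + β_L × MRP = 1.91% + 0.9609 × 3.44% = 5.22%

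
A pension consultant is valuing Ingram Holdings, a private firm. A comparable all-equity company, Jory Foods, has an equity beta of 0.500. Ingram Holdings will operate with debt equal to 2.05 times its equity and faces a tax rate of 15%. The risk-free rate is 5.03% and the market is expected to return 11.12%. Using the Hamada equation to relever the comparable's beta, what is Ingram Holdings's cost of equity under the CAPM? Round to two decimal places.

13.38%

β_L = β_U × [1 + (1 − t)(D/E)] = 0.500 × [1 + (1 − 0.15) × 2.05]
    = 0.500 × [1 + 0.85 × 2.05] = 0.500 × 2.7425 = 1.3713
MRP = 11.12% − 5.03% = 6.09%
E(R) = R_f + β_L × MRP = 5.03% + 1.3713 × 6.09% = 13.38%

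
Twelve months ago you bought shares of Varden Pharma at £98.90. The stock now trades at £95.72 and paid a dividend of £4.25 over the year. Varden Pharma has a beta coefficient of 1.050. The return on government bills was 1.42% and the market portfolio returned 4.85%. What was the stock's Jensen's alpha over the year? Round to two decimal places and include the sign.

Realised HPR = (P1 + D1 − P0) / P0 = (95.72 + 4.25 − 98.90) / 98.90 = 1.07 / 98.90 = 1.0819%
MRP = 4.85% − 1.42% = 3.43%
CAPM required = R_f + β·MRP = 1.42% + 1.050 × 3.43% = 5.02150%
α = realised − required = 1.0819% − 5.02150% = -3.94%

-3.94%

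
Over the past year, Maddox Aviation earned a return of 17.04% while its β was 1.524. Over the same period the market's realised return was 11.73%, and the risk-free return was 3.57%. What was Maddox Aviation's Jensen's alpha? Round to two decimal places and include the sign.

+1.03%

Market excess return = 11.73% − 3.57% = 8.16%
CAPM benchmark = R_f + β(R_m − R_f) = 3.57% + 1.524 × 8.16% = 16.00584%
α = actual − benchmark = 17.04% − 16.00584% = +1.03%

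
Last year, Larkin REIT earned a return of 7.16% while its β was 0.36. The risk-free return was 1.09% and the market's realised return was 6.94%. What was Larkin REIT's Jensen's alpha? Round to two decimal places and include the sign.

Market excess return = 6.94% − 1.09% = 5.85%
CAPM benchmark = R_f + β(R_m − R_f) = 1.09% + 0.36 × 5.85% = 3.1960%
α = actual − benchmark = 7.16% − 3.1960% = +3.96%

+3.96%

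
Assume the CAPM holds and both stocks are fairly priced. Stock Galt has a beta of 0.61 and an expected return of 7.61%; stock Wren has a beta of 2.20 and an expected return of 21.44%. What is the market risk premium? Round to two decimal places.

Both satisfy E(R) = R_f + β·MRP, so the slope of the SML is
MRP = (21.44% − 7.61%) / (2.20 − 0.61) = 13.83% / 1.59 = 8.6981%

8.70%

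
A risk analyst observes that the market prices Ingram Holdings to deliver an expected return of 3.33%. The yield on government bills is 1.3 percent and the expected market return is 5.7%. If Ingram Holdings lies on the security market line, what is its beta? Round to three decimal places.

MRP = 5.7% − 1.3% = 4.40%
β = (E(R) − R_f) / MRP = (3.33% − 1.3%) / 4.4% = 2.03% / 4.4% = 0.461

0.461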